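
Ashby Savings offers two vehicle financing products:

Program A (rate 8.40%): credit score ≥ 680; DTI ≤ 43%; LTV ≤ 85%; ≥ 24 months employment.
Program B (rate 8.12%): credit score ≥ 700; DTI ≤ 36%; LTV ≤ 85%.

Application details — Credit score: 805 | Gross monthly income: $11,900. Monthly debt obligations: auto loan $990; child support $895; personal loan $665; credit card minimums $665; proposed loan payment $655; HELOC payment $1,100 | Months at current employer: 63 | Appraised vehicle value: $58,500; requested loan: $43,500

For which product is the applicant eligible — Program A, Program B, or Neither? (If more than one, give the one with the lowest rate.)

Program A

Total debts = (990 + 895 + 665 + 665 + 655 + 1,100) = 4,970; DTI = 4,970/11,900 = 41.8%.
LTV = 43,500/58,500 = 74.4%.
Program A: score 805 ≥ 680; DTI 41.8% ≤ 43%; LTV 74.4% ≤ 85%; employment 63 ≥ 24 mo → qualifies.
Program B: score 805 ≥ 700; DTI 41.8% > 36%; LTV 74.4% ≤ 85% → does not qualify.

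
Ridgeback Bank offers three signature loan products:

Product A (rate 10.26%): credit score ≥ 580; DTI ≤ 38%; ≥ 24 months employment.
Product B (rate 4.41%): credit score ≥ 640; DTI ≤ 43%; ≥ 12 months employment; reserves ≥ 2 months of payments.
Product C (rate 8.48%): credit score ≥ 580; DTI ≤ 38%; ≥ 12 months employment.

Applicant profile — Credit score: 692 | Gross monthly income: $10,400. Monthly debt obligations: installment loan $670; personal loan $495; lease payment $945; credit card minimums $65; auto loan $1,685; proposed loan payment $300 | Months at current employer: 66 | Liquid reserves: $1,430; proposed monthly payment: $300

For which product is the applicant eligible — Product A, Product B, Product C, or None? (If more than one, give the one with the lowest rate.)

Product B

Total debts = (670 + 495 + 945 + 65 + 1,685 + 300) = 4,160; DTI = 4,160/10,400 = 40%.
Reserves = 1,430/300 = 4.8 months.
Product A: score 692 ≥ 580; DTI 40% > 38%; employment 66 ≥ 24 mo → does not qualify.
Product B: score 692 ≥ 640; DTI 40% ≤ 43%; employment 66 ≥ 12 mo; reserves 4.8 ≥ 2 mo → qualifies.
Product C: score 692 ≥ 580; DTI 40% > 38%; employment 66 ≥ 12 mo → does not qualify.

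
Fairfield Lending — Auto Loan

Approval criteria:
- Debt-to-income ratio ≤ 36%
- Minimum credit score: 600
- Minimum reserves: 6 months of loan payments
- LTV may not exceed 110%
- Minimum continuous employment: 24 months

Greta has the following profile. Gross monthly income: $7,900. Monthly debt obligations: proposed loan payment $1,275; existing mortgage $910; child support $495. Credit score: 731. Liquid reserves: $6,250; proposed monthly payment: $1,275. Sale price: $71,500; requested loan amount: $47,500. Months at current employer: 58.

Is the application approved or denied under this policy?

Total monthly debts = (1,275 + 910 + 495) = 2,680. DTI = 2,680/7,900 = 33.9% ≤ 36%
Credit score 731 ≥ 600 (meets)
Reserves: 6,250 ÷ 1,275 = 4.9 months (below 6-month minimum)
LTV = 47,500/71,500 = 66.4% ≤ 110%
Employment 58 ≥ 24 months
Fails on reserves.

Denied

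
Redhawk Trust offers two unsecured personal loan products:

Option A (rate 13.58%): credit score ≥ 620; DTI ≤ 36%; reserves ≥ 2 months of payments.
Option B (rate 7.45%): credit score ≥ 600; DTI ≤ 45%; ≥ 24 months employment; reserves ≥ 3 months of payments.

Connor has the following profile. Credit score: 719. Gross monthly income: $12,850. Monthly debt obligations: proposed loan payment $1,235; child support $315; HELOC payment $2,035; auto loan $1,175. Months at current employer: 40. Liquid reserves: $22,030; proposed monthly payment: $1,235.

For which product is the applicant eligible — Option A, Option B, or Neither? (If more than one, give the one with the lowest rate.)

Total debts = (1,235 + 315 + 2,035 + 1,175) = 4,760; DTI = 4,760/12,850 = 37%.
Reserves = 22,030/1,235 = 17.8 months.
Option A: score 719 ≥ 620; DTI 37% > 36%; reserves 17.8 ≥ 2 mo → does not qualify.
Option B: score 719 ≥ 600; DTI 37% ≤ 45%; employment 40 ≥ 24 mo; reserves 17.8 ≥ 3 mo → qualifies.

Option B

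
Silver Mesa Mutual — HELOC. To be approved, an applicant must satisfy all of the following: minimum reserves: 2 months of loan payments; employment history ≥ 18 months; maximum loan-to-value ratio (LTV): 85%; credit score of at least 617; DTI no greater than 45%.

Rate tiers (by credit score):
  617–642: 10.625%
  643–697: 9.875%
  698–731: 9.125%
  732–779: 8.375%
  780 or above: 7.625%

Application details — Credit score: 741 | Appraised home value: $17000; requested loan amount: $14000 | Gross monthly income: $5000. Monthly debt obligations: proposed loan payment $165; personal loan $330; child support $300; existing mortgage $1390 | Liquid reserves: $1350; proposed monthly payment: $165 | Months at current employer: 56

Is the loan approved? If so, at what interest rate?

Credit score 741 ≥ 617 (meets minimum)
Total monthly debts = (165 + 330 + 300 + 1,390) = 2,185. DTI = 2,185/5,000 = 43.7% ≤ 45%
LTV: 14,000 ÷ 17,000 = 82.4%, within 85% cap
Employment 56 ≥ 18 months
Reserves = 1,350/165 = 8.2 months ≥ 2
All requirements met. Score 741 falls in the 732–779 tier → 8.375%.

Approved at 8.375%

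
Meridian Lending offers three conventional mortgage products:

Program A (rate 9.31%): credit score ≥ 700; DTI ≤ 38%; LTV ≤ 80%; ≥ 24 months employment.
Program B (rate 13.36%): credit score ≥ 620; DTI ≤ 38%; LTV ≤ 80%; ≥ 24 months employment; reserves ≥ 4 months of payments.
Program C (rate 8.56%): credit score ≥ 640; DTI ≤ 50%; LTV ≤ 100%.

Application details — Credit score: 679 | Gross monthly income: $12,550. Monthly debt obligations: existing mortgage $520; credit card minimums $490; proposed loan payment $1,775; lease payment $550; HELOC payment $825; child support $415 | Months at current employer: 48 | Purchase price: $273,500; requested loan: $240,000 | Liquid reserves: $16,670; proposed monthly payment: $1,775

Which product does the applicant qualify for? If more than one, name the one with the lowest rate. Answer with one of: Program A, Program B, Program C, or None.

Program C

Total debts = (520 + 490 + 1,775 + 550 + 825 + 415) = 4,575; DTI = 4,575/12,550 = 36.5%.
LTV = 240,000/273,500 = 87.8%.
Reserves = 16,670/1,775 = 9.4 months.
Program A: score 679 < 700; DTI 36.5% ≤ 38%; LTV 87.8% > 80%; employment 48 ≥ 24 mo → does not qualify.
Program B: score 679 ≥ 620; DTI 36.5% ≤ 38%; LTV 87.8% > 80%; employment 48 ≥ 24 mo; reserves 9.4 ≥ 4 mo → does not qualify.
Program C: score 679 ≥ 640; DTI 36.5% ≤ 50%; LTV 87.8% ≤ 100% → qualifies.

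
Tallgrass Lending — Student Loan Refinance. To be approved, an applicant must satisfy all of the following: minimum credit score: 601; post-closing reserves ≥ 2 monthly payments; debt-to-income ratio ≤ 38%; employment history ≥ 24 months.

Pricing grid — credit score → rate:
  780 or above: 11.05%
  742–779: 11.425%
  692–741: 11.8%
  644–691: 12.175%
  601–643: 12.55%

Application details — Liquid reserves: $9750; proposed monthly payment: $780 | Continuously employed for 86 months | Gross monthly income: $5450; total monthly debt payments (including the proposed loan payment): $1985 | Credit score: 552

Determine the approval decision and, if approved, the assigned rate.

Credit score 552 < 601 (below minimum)
DTI = 1,985/5,450 = 36.4% ≤ 38%
Employment 86 ≥ 24 months
Reserves: 9,750 ÷ 780 = 12.5 months (meets 2-month minimum)
Not all requirements met → denied.

Denied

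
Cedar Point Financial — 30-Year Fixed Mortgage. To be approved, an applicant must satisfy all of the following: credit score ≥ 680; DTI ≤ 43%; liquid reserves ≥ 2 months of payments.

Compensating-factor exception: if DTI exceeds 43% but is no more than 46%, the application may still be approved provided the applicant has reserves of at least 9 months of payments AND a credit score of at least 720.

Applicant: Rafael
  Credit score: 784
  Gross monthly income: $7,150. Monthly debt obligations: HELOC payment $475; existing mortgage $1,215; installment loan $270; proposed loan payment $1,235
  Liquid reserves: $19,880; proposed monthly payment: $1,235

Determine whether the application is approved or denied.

Credit score 784 ≥ 680 (meets base)
Total debts = (475 + 1,215 + 270 + 1,235) = 3,195. DTI: 3,195 ÷ 7,150 = 44.7%, over the 43% base limit.
Reserves: 19,880 ÷ 1,235 = 16.1 months (meets 2-month minimum)
DTI 44.7% is within the 43%–46% exception band; checking compensating factors.
Reserves 16.1 ≥ 9 months; credit score 784 ≥ 720.
Both override conditions satisfied; DTI exception granted.

Approved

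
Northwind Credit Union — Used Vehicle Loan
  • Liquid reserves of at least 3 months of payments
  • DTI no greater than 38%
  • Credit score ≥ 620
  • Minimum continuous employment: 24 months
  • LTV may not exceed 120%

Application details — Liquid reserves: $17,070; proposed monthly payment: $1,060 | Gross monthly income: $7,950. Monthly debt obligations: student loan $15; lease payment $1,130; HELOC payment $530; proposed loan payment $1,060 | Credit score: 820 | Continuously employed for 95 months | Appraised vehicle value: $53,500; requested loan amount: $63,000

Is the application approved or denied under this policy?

Approved

Liquid reserves cover 17,070/1,060 = 16.1 months — ≥ 3 required
Total monthly debts = (15 + 1,130 + 530 + 1,060) = 2,735. Debt-to-income = 2,735/7,950 = 34.4% — meets 38% limit
Credit score 820 ≥ 620 (meets)
Employment 95 ≥ 24 months
Loan-to-value = 63,000/53,500 = 117.8% — pass (120% max)
All criteria satisfied.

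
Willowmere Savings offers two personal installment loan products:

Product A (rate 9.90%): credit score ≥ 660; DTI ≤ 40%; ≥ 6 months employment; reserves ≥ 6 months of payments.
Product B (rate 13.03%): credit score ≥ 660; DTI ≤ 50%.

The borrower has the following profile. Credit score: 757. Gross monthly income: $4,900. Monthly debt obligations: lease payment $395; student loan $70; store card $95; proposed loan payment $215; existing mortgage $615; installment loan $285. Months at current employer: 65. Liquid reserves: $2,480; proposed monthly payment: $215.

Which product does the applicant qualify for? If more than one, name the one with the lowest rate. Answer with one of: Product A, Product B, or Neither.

Total debts = (395 + 70 + 95 + 215 + 615 + 285) = 1,675; DTI = 1,675/4,900 = 34.2%.
Reserves = 2,480/215 = 11.5 months.
Product A: score 757 ≥ 660; DTI 34.2% ≤ 40%; employment 65 ≥ 6 mo; reserves 11.5 ≥ 6 mo → qualifies.
Product B: score 757 ≥ 660; DTI 34.2% ≤ 50% → qualifies.
Qualifying: Product A, Product B. Lowest rate is 9.90% → Product A.

Product A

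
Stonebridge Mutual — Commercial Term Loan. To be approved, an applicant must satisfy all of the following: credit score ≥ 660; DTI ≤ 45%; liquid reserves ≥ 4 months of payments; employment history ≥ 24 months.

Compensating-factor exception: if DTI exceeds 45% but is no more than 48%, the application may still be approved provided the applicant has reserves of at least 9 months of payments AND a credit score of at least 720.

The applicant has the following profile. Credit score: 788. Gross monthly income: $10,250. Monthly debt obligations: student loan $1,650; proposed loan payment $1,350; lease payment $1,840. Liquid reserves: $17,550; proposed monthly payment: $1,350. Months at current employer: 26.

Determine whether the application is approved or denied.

Credit score 788 ≥ 660 (meets base)
Total debts = (1,650 + 1,350 + 1,840) = 4,840. DTI = 4,840/10,250 = 47.2% > 45% — standard DTI limit exceeded.
Reserves: 17,550 ÷ 1,350 = 13.0 months (meets 4-month minimum)
Employment 26 ≥ 24 months
47.2% falls in the override range (45%–48%), so the compensating-factor test applies.
Reserves 13.0 ≥ 9 months; credit score 788 ≥ 720.
Both override conditions satisfied; DTI exception granted.

Approved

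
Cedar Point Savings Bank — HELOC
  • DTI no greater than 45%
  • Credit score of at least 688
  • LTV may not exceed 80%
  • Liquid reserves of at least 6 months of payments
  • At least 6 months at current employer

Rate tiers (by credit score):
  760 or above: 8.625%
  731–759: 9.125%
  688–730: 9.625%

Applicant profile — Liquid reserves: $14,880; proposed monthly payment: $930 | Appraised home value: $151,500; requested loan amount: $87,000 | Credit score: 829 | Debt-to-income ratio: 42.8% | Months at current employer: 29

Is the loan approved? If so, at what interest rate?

Credit score 829 ≥ 688 (meets minimum)
Reserves = 14,880/930 = 16.0 months ≥ 6
DTI 42.8% ≤ 45%
Employment 29 ≥ 6 months
LTV: 87,000 ÷ 151,500 = 57.4%, within 80% cap
All requirements met. Score 829 falls in the 760 or above tier → 8.625%.

Approved at 8.625%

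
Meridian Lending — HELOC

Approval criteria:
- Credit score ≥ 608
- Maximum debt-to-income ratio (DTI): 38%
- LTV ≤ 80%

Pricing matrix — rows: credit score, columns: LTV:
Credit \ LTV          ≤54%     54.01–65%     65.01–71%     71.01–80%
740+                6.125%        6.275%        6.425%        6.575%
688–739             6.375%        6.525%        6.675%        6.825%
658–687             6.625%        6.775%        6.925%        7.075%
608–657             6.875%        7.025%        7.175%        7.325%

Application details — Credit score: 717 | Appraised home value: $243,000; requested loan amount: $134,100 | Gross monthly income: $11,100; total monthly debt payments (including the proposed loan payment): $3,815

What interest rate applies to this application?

6.525%

Credit score 717 ≥ 608; Debt-to-income = 3,815/11,100 = 34.4% — meets 38% limit
Loan-to-value = 134,100/243,000 = 55.2% — pass (80% max)
Score 717 is in the 688–739 band; LTV 55.2% is in the 54.01–65% band → 6.525%.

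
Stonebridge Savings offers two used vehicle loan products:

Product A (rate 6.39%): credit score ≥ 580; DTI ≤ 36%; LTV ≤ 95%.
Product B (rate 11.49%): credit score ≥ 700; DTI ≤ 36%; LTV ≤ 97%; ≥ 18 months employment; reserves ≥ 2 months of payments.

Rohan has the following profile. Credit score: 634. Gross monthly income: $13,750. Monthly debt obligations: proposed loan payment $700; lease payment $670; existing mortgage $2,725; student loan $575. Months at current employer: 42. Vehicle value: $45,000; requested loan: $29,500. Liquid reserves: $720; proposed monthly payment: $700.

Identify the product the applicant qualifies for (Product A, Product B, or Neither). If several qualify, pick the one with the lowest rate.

Total debts = (700 + 670 + 2,725 + 575) = 4,670; DTI = 4,670/13,750 = 34%.
LTV = 29,500/45,000 = 65.6%.
Reserves = 720/700 = 1.0 months.
Product A: score 634 ≥ 580; DTI 34% ≤ 36%; LTV 65.6% ≤ 95% → qualifies.
Product B: score 634 < 700; DTI 34% ≤ 36%; LTV 65.6% ≤ 97%; employment 42 ≥ 18 mo; reserves 1.0 < 2 mo → does not qualify.

Product A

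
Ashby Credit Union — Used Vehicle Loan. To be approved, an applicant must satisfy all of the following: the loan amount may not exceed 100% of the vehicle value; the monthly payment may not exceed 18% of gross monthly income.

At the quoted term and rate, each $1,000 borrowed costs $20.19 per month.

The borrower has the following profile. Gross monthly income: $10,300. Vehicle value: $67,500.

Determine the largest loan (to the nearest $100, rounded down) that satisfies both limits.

Payment cap: 18% × $10,300 = $1,854/month.
At $20.19 per $1,000, that supports 1,854/20.19 × 1,000 ≈ $91,827 → $91,800.
LTV cap: 100% × $67,500 = $67,500 → $67,500.
Binding constraint: loan-to-value.

$67,500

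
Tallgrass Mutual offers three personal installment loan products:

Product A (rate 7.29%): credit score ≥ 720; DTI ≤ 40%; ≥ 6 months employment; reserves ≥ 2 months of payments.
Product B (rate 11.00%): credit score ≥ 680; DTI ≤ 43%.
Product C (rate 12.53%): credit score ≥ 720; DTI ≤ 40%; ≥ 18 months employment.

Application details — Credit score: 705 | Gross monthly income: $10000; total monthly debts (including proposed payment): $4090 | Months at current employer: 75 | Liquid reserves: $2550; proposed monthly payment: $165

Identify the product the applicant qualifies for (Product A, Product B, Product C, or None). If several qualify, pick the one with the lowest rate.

Product B

DTI = 4,090/10,000 = 40.9%.
Reserves = 2,550/165 = 15.5 months.
Product A: score 705 < 720; DTI 40.9% > 40%; employment 75 ≥ 6 mo; reserves 15.5 ≥ 2 mo → does not qualify.
Product B: score 705 ≥ 680; DTI 40.9% ≤ 43% → qualifies.
Product C: score 705 < 720; DTI 40.9% > 40%; employment 75 ≥ 18 mo → does not qualify.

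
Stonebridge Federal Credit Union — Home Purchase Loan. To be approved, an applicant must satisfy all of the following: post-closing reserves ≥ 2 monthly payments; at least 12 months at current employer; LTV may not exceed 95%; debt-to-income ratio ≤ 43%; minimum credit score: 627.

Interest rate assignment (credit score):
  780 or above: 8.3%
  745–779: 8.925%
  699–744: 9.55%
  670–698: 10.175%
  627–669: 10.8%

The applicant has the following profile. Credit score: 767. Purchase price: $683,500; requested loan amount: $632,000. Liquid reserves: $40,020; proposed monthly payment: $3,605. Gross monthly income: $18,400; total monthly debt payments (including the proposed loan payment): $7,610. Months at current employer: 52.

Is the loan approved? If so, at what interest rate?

Credit score 767 ≥ 627 (meets minimum)
Employment 52 ≥ 12 months
DTI = 7,610/18,400 = 41.4% ≤ 43%
LTV: 632,000 ÷ 683,500 = 92.5%, within 95% cap
Reserves = 40,020/3,605 = 11.1 months ≥ 2
All requirements met. Score 767 falls in the 745–779 tier → 8.925%.

Approved at 8.925%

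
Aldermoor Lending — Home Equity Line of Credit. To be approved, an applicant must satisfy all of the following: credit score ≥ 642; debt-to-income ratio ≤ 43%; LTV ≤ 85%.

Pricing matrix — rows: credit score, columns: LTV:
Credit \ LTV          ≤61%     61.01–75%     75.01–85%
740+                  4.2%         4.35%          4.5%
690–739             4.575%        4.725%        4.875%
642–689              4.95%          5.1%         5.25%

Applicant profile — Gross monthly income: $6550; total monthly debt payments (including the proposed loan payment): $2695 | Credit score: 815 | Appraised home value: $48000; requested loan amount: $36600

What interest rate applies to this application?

4.5%

Credit score 815 ≥ 642; DTI = 2,695/6,550 = 41.1% ≤ 43%
LTV = 36,600/48,000 = 76.2% ≤ 85%
Score 815 is in the 740+ band; LTV 76.2% is in the 75.01–85% band → 4.5%.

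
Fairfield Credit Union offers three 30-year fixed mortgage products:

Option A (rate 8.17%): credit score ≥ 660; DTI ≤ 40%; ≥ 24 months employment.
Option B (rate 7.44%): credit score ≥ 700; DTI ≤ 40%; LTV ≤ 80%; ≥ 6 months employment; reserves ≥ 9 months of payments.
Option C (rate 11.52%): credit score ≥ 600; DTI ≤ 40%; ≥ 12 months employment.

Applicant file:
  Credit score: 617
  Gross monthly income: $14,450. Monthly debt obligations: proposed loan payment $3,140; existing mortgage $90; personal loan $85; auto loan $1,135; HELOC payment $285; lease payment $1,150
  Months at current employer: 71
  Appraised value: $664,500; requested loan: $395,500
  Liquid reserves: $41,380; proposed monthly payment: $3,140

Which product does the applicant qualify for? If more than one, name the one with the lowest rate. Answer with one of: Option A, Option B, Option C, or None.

None

Total debts = (3,140 + 90 + 85 + 1,135 + 285 + 1,150) = 5,885; DTI = 5,885/14,450 = 40.7%.
LTV = 395,500/664,500 = 59.5%.
Reserves = 41,380/3,140 = 13.2 months.
Option A: score 617 < 660; DTI 40.7% > 40%; employment 71 ≥ 24 mo → does not qualify.
Option B: score 617 < 700; DTI 40.7% > 40%; LTV 59.5% ≤ 80%; employment 71 ≥ 6 mo; reserves 13.2 ≥ 9 mo → does not qualify.
Option C: score 617 ≥ 600; DTI 40.7% > 40%; employment 71 ≥ 12 mo → does not qualify.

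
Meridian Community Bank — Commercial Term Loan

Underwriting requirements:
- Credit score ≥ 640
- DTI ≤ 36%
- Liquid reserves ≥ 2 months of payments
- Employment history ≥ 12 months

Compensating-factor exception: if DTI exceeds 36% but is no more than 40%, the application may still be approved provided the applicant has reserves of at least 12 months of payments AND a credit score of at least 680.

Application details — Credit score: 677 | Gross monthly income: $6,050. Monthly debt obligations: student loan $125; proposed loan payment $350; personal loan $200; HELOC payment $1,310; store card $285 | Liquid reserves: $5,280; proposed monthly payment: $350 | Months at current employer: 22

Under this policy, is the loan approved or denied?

Denied

Credit score 677 ≥ 640 (meets base)
Total debts = (125 + 350 + 200 + 1,310 + 285) = 2,270. DTI = 2,270/6,050 = 37.5% > 36% — standard DTI limit exceeded.
Liquid reserves cover 5,280/350 = 15.1 months — ≥ 2 required
Employment 22 ≥ 12 months
DTI 37.5% is within the 36%–40% exception band; checking compensating factors.
Override check — reserves: 15.1 mo (ok); score: 677 (below 680).
Override conditions not both satisfied; exception does not apply.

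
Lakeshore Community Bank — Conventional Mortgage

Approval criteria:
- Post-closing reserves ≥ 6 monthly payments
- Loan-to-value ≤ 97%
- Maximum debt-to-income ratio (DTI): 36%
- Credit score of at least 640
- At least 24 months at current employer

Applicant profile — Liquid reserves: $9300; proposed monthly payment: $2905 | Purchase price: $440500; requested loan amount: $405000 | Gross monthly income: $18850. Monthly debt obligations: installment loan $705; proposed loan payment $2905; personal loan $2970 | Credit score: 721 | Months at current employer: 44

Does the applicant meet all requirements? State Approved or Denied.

Denied

Reserves = 9,300/2,905 = 3.2 months < 6
Loan-to-value = 405,000/440,500 = 91.9% — pass (97% max)
Total monthly debts = (705 + 2,905 + 2,970) = 6,580. DTI: 6,580 ÷ 18,850 = 34.9%, within the 36% cap
Credit score 721 ≥ 640 (meets)
Employment 44 ≥ 24 months
Fails on reserves.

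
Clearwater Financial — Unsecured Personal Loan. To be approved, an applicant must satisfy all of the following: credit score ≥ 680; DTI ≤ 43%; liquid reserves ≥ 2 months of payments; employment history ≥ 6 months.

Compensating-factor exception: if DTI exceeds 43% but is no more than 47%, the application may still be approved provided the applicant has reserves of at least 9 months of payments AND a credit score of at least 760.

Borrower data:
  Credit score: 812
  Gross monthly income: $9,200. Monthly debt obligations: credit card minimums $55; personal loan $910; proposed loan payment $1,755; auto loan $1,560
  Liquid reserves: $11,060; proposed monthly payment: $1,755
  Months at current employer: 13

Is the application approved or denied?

Credit score 812 ≥ 680 (meets base)
Total debts = (55 + 910 + 1,755 + 1,560) = 4,280. DTI = 4,280/9,200 = 46.5% > 43% — standard DTI limit exceeded.
Reserves: 11,060 ÷ 1,755 = 6.3 months (meets 2-month minimum)
Employment 13 ≥ 6 months
46.5% falls in the override range (43%–47%), so the compensating-factor test applies.
Reserves 6.3 < 9 months; credit score 812 ≥ 760.
Compensating-factor requirement not fully met.

Denied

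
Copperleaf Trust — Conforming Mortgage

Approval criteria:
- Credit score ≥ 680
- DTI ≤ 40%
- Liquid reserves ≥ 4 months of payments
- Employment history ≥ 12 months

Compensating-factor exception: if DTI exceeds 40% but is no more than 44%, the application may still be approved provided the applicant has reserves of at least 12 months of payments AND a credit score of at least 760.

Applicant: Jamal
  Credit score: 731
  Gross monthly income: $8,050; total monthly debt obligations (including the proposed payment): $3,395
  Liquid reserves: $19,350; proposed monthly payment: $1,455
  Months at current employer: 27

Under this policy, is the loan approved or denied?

Denied

Credit score 731 ≥ 680 (meets base)
DTI = 3,395/8,050 = 42.2% > 40% — standard DTI limit exceeded.
Liquid reserves cover 19,350/1,455 = 13.3 months — ≥ 4 required
Employment 27 ≥ 12 months
42.2% falls in the override range (40%–44%), so the compensating-factor test applies.
Override check — reserves: 13.3 mo (ok); score: 731 (below 760).
Override conditions not both satisfied; exception does not apply.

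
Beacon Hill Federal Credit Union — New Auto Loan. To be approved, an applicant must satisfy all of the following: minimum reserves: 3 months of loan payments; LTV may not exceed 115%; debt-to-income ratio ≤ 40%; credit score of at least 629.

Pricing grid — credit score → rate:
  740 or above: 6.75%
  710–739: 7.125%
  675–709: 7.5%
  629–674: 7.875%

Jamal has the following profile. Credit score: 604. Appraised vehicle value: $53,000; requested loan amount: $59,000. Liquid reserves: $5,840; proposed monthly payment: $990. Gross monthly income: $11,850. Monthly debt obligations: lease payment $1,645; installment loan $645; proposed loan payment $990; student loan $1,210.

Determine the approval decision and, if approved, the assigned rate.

Denied

Credit score 604 < 629 (below minimum)
Liquid reserves cover 5,840/990 = 5.9 months — ≥ 3 required
Total monthly debts = (1,645 + 645 + 990 + 1,210) = 4,490. DTI: 4,490 ÷ 11,850 = 37.9%, within the 40% cap
Loan-to-value = 59,000/53,000 = 111.3% — pass (115% max)
Not all requirements met → denied.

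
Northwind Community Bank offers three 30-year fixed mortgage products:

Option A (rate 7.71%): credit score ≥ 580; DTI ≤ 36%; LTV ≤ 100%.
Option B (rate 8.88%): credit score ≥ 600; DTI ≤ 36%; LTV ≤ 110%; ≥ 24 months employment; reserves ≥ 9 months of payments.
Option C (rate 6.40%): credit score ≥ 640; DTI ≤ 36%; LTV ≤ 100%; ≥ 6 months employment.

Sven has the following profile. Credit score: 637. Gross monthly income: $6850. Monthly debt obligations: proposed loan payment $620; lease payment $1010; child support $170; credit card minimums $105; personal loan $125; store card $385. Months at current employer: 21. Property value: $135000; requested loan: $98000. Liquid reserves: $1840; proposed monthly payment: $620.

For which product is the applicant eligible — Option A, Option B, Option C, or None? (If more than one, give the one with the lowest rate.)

Total debts = (620 + 1,010 + 170 + 105 + 125 + 385) = 2,415; DTI = 2,415/6,850 = 35.3%.
LTV = 98,000/135,000 = 72.6%.
Reserves = 1,840/620 = 3.0 months.
Option A: score 637 ≥ 580; DTI 35.3% ≤ 36%; LTV 72.6% ≤ 100% → qualifies.
Option B: score 637 ≥ 600; DTI 35.3% ≤ 36%; LTV 72.6% ≤ 110%; employment 21 < 24 mo; reserves 3.0 < 9 mo → does not qualify.
Option C: score 637 < 640; DTI 35.3% ≤ 36%; LTV 72.6% ≤ 100%; employment 21 ≥ 6 mo → does not qualify.

Option A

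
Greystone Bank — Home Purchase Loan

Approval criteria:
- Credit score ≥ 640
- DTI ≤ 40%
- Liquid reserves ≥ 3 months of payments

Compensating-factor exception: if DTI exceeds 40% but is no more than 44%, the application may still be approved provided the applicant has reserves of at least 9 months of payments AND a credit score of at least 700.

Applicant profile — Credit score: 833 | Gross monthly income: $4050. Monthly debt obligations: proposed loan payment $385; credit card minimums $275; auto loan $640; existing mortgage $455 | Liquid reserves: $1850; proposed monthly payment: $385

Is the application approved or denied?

Denied

Credit score 833 ≥ 640 (meets base)
Total debts = (385 + 275 + 640 + 455) = 1,755. DTI: 1,755 ÷ 4,050 = 43.3%, over the 40% base limit.
Liquid reserves cover 1,850/385 = 4.8 months — ≥ 3 required
43.3% falls in the override range (40%–44%), so the compensating-factor test applies.
Override check — reserves: 4.8 mo (short of 9); score: 833 (ok).
Override conditions not both satisfied; exception does not apply.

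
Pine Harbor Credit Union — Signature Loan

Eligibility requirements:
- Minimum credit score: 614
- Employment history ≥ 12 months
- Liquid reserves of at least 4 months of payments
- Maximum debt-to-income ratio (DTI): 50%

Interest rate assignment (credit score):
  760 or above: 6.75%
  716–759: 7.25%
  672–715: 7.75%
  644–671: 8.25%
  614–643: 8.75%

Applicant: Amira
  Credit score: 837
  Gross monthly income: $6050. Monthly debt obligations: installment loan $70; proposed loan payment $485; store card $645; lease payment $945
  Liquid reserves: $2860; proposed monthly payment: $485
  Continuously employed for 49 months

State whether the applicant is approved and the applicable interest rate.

Approved at 6.75%

Credit score 837 ≥ 614 (meets minimum)
Reserves = 2,860/485 = 5.9 months ≥ 4
Employment 49 ≥ 12 months
Total monthly debts = (70 + 485 + 645 + 945) = 2,145. Debt-to-income = 2,145/6,050 = 35.5% — meets 50% limit
All requirements met. Score 837 falls in the 760 or above tier → 6.75%.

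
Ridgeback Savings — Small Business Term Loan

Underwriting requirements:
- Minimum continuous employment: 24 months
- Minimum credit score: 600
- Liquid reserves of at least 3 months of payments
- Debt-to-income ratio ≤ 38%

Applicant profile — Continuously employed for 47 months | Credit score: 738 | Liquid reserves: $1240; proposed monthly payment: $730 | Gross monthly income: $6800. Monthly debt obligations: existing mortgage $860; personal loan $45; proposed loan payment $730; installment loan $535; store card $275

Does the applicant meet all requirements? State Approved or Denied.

Employment 47 ≥ 24 months
Credit score 738 ≥ 600 (meets)
Reserves = 1,240/730 = 1.7 months < 3
Total monthly debts = (860 + 45 + 730 + 535 + 275) = 2,445. Debt-to-income = 2,445/6,800 = 36% — meets 38% limit
Fails on reserves.

Denied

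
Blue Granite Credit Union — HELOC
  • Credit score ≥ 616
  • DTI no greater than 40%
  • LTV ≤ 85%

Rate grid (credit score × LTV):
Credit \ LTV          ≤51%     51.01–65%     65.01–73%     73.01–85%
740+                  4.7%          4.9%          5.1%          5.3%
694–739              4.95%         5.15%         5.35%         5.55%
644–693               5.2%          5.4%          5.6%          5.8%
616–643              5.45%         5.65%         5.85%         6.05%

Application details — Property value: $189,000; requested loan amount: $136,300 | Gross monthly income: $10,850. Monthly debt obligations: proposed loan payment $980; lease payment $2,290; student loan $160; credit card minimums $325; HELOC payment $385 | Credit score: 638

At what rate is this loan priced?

5.85%

Credit score 638 ≥ 616; Total monthly debts = (980 + 2,290 + 160 + 325 + 385) = 4,140. DTI: 4,140 ÷ 10,850 = 38.2%, within the 40% cap
LTV = 136,300/189,000 = 72.1% ≤ 85%
Credit 638 → row 616–643; LTV 72.1% → column 65.01–73%. Grid cell → 5.85%.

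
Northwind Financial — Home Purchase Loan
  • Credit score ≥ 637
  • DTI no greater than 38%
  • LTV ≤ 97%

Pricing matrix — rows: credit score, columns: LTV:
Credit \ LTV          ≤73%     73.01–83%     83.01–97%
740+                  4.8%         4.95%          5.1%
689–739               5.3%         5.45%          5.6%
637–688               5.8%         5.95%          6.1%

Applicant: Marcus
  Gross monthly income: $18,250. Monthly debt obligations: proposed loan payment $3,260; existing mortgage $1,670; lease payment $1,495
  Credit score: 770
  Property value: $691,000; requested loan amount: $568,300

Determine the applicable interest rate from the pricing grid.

Credit score 770 ≥ 637; Total monthly debts = (3,260 + 1,670 + 1,495) = 6,425. DTI: 6,425 ÷ 18,250 = 35.2%, within the 38% cap
LTV = 568,300/691,000 = 82.2% ≤ 97%
Row: 770 falls in 740+. Column: 82.2% falls in 73.01–83%. Rate = 4.95%.

4.95%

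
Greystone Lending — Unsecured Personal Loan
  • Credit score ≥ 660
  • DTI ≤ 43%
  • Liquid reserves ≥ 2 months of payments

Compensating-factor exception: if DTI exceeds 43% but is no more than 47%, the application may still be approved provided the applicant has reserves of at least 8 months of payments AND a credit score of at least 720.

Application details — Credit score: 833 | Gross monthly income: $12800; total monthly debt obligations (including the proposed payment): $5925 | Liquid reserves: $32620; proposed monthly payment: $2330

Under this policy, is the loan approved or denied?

Credit score 833 ≥ 660 (meets base)
DTI: 5,925 ÷ 12,800 = 46.3%, over the 43% base limit.
Reserves: 32,620 ÷ 2,330 = 14.0 months (meets 2-month minimum)
DTI 46.3% is within the 43%–47% exception band; checking compensating factors.
Override check — reserves: 14.0 mo (ok); score: 833 (ok).
Both override conditions satisfied; DTI exception granted.

Approved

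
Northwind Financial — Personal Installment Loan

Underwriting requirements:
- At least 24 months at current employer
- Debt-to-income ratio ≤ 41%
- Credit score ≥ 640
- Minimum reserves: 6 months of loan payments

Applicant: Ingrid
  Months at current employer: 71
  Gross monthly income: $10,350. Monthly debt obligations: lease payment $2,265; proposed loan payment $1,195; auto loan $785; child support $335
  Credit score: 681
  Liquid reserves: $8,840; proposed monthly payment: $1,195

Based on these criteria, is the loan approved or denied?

Employment 71 ≥ 24 months
Total monthly debts = (2,265 + 1,195 + 785 + 335) = 4,580. DTI: 4,580 ÷ 10,350 = 44.3%, exceeds the 41% cap
Credit score 681 ≥ 640 (meets)
Reserves: 8,840 ÷ 1,195 = 7.4 months (meets 6-month minimum)
Fails on DTI.

Denied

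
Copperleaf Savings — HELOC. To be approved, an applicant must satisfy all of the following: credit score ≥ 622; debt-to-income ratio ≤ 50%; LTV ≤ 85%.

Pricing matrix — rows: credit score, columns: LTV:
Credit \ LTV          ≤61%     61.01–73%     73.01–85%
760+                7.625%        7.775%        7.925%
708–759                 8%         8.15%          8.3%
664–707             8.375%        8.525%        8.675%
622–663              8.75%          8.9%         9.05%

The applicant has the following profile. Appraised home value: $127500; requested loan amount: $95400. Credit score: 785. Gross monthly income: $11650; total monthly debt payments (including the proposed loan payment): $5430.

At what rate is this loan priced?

Credit score 785 ≥ 622; Debt-to-income = 5,430/11,650 = 46.6% — meets 50% limit
LTV = 95,400/127,500 = 74.8% ≤ 85%
Credit 785 → row 760+; LTV 74.8% → column 73.01–85%. Grid cell → 7.925%.

7.925%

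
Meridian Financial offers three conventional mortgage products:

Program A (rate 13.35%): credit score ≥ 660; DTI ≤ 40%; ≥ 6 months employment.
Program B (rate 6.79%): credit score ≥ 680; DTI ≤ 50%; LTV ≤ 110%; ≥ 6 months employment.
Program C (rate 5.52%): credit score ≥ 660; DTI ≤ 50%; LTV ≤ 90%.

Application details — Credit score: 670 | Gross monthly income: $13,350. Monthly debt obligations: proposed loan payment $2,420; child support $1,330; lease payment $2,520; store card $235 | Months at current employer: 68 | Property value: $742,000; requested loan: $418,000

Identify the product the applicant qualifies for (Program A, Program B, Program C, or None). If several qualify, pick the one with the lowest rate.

Total debts = (2,420 + 1,330 + 2,520 + 235) = 6,505; DTI = 6,505/13,350 = 48.7%.
LTV = 418,000/742,000 = 56.3%.
Program A: score 670 ≥ 660; DTI 48.7% > 40%; employment 68 ≥ 6 mo → does not qualify.
Program B: score 670 < 680; DTI 48.7% ≤ 50%; LTV 56.3% ≤ 110%; employment 68 ≥ 6 mo → does not qualify.
Program C: score 670 ≥ 660; DTI 48.7% ≤ 50%; LTV 56.3% ≤ 90% → qualifies.

Program C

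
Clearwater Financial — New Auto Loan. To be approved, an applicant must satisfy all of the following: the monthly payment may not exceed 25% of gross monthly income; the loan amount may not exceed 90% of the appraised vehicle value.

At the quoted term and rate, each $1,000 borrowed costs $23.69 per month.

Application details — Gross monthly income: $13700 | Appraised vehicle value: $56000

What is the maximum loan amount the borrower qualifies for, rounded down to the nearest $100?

Payment cap: 25% × $13,700 = $3,425/month.
At $23.69 per $1,000, that supports 3,425/23.69 × 1,000 ≈ $144,575 → $144,500.
LTV cap: 90% × $56,000 = $50,400 → $50,400.
Binding constraint: loan-to-value.

$50,400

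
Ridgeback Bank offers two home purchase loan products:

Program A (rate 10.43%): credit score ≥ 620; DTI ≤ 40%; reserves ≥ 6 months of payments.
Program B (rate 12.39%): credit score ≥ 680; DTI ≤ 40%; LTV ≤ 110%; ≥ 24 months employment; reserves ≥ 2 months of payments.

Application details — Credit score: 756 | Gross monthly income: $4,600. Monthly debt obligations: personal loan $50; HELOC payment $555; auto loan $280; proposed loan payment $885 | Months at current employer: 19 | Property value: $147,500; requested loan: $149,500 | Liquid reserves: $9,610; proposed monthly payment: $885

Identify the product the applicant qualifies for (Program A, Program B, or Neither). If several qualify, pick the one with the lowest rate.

Total debts = (50 + 555 + 280 + 885) = 1,770; DTI = 1,770/4,600 = 38.5%.
LTV = 149,500/147,500 = 101.4%.
Reserves = 9,610/885 = 10.9 months.
Program A: score 756 ≥ 620; DTI 38.5% ≤ 40%; reserves 10.9 ≥ 6 mo → qualifies.
Program B: score 756 ≥ 680; DTI 38.5% ≤ 40%; LTV 101.4% ≤ 110%; employment 19 < 24 mo; reserves 10.9 ≥ 2 mo → does not qualify.

Program A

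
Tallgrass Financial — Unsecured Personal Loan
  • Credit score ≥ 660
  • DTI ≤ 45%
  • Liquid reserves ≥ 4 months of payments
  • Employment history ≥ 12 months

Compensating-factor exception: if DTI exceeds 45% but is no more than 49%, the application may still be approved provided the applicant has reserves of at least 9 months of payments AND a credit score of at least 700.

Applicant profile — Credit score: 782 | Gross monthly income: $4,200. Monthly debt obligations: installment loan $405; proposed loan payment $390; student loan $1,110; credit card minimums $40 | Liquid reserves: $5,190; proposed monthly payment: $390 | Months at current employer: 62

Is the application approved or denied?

Credit score 782 ≥ 660 (meets base)
Total debts = (405 + 390 + 1,110 + 40) = 1,945. DTI: 1,945 ÷ 4,200 = 46.3%, over the 45% base limit.
Reserves = 5,190/390 = 13.3 months ≥ 4
Employment 62 ≥ 12 months
46.3% falls in the override range (45%–49%), so the compensating-factor test applies.
Override check — reserves: 13.3 mo (ok); score: 782 (ok).
Both compensating conditions met → exception applies.

Approved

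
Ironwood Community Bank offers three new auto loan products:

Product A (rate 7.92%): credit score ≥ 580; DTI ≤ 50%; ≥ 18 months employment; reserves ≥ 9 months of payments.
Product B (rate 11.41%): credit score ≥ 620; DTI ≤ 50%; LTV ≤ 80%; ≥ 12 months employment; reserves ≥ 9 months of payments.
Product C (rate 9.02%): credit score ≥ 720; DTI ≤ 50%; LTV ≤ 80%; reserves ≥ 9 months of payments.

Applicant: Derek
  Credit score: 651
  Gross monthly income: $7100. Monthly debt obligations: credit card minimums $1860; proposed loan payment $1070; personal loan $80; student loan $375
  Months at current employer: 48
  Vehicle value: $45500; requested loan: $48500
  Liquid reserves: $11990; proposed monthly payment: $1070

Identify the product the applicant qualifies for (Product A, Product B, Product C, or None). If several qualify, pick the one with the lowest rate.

Product A

Total debts = (1,860 + 1,070 + 80 + 375) = 3,385; DTI = 3,385/7,100 = 47.7%.
LTV = 48,500/45,500 = 106.6%.
Reserves = 11,990/1,070 = 11.2 months.
Product A: score 651 ≥ 580; DTI 47.7% ≤ 50%; employment 48 ≥ 18 mo; reserves 11.2 ≥ 9 mo → qualifies.
Product B: score 651 ≥ 620; DTI 47.7% ≤ 50%; LTV 106.6% > 80%; employment 48 ≥ 12 mo; reserves 11.2 ≥ 9 mo → does not qualify.
Product C: score 651 < 720; DTI 47.7% ≤ 50%; LTV 106.6% > 80%; reserves 11.2 ≥ 9 mo → does not qualify.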